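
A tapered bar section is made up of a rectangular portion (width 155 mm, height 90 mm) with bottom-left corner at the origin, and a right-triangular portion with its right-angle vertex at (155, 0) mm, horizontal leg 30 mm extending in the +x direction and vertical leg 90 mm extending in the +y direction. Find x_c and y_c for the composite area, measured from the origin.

x_c = 85.22 mm, y_c = 43.68 mm

rectangular portion: A = 155 × 90 = 13950.00, centroid at (77.50, 45.00).
triangular portion: A = ½·30·90 = 1350.00, centroid at (165.00, 30.00).
ΣA = 15300.00 mm²
ΣAx_c = (13950.00)(77.50) + (1350.00)(165.00) = 1303875.00 mm³
ΣAy_c = (13950.00)(45.00) + (1350.00)(30.00) = 668250.00 mm³
x_c = 1303875.00 / 15300.00 = 85.22 mm
y_c = 668250.00 / 15300.00 = 43.68 mm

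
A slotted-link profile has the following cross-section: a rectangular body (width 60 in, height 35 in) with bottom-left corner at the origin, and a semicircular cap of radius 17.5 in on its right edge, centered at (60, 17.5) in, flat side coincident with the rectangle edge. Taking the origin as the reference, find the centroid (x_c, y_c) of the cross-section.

x_c = 36.98 in, y_c = 17.50 in

rectangular body: A = 60 × 35 = 2100.00, centroid at (30.00, 17.50).
semicircular end: A = ½π·17.5² = 481.06, centroid at (67.43, 17.50).
ΣA = 2581.06 in², ΣAx_c = 95436.30 in³, ΣAy_c = 45168.49 in³.
x_c = 95436.30/2581.06 = 36.98 in; y_c = 45168.49/2581.06 = 17.50 in.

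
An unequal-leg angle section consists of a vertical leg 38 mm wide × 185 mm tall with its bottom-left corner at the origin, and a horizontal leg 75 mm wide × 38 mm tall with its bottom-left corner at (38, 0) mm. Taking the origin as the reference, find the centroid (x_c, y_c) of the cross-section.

vertical leg: A = 38 × 185 = 7030.00, centroid at (19.00, 92.50).
horizontal leg: A = 75 × 38 = 2850.00, centroid at (75.50, 19.00).
ΣA = 9880.00 mm²
ΣAx_c = (7030.00)(19.00) + (2850.00)(75.50) = 348745.00 mm³
ΣAy_c = (7030.00)(92.50) + (2850.00)(19.00) = 704425.00 mm³
x_c = 348745.00 / 9880.00 = 35.30 mm
y_c = 704425.00 / 9880.00 = 71.30 mm

x_c = 35.30 mm, y_c = 71.30 mm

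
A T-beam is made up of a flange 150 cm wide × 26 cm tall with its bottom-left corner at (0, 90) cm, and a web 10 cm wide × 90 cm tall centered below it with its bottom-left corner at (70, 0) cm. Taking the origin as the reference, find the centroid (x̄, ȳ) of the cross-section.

web: A = 10 × 90 = 900.00, centroid at (75.00, 45.00).
flange: A = 150 × 26 = 3900.00, centroid at (75.00, 103.00).
ΣA = 4800.00 cm², ΣAx̄ = 360000.00 cm³, ΣAȳ = 442200.00 cm³.
x̄ = 360000.00/4800.00 = 75.00 cm; ȳ = 442200.00/4800.00 = 92.12 cm.

x̄ = 75.00 cm, ȳ = 92.12 cm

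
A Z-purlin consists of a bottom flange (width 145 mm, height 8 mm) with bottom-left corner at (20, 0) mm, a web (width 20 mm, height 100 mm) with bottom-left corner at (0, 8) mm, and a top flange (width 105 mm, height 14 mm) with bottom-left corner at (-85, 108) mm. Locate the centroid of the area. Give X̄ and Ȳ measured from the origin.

bottom flange: A = 145 × 8 = 1160.00, centroid at (92.50, 4.00).
web: A = 20 × 100 = 2000.00, centroid at (10.00, 58.00).
top flange: A = 105 × 14 = 1470.00, centroid at (-32.50, 115.00).
ΣA = 4630.00 mm², ΣAX̄ = 79525.00 mm³, ΣAȲ = 289690.00 mm³.
X̄ = 79525.00/4630.00 = 17.18 mm; Ȳ = 289690.00/4630.00 = 62.57 mm.

X̄ = 17.18 mm, Ȳ = 62.57 mm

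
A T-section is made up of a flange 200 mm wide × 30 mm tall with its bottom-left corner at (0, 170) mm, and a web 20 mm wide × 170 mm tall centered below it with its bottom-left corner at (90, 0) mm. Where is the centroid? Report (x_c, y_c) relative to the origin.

x_c = 100.00 mm, y_c = 148.83 mm

Part | A | x̄ᵢ | ȳᵢ | A·x̄ᵢ | A·ȳᵢ
web | 3400.00 | 100.00 | 85.00 | 340000.00 | 289000.00
flange | 6000.00 | 100.00 | 185.00 | 600000.00 | 1110000.00
Σ | 9400.00 |  |  | 940000.00 | 1399000.00
x_c = 940000.00 / 9400.00 = 100.00 mm
y_c = 1399000.00 / 9400.00 = 148.83 mm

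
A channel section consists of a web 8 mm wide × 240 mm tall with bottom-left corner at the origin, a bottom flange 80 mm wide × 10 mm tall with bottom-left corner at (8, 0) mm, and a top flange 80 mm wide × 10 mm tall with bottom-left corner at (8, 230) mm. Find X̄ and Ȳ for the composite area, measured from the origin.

X̄ = 24.00 mm, Ȳ = 120.00 mm

web: A = 8 × 240 = 1920.00, centroid at (4.00, 120.00).
bottom flange: A = 80 × 10 = 800.00, centroid at (48.00, 5.00).
top flange: A = 80 × 10 = 800.00, centroid at (48.00, 235.00).
ΣA = 3520.00 mm², ΣAX̄ = 84480.00 mm³, ΣAȲ = 422400.00 mm³.
X̄ = 84480.00/3520.00 = 24.00 mm; Ȳ = 422400.00/3520.00 = 120.00 mm.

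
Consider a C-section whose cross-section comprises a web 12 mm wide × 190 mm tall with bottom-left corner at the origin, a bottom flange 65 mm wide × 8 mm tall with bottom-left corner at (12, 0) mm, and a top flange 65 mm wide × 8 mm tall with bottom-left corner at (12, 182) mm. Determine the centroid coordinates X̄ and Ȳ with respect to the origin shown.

Part | A | x̄ᵢ | ȳᵢ | A·x̄ᵢ | A·ȳᵢ
web | 2280.00 | 6.00 | 95.00 | 13680.00 | 216600.00
bottom flange | 520.00 | 44.50 | 4.00 | 23140.00 | 2080.00
top flange | 520.00 | 44.50 | 186.00 | 23140.00 | 96720.00
Σ | 3320.00 |  |  | 59960.00 | 315400.00
X̄ = 59960.00 / 3320.00 = 18.06 mm
Ȳ = 315400.00 / 3320.00 = 95.00 mm

X̄ = 18.06 mm, Ȳ = 95.00 mm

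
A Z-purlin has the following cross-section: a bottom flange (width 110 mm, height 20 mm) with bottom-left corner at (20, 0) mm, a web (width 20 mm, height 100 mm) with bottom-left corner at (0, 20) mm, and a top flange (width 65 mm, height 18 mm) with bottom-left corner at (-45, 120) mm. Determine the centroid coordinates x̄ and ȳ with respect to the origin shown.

bottom flange: A = 110 × 20 = 2200.00, centroid at (75.00, 10.00).
web: A = 20 × 100 = 2000.00, centroid at (10.00, 70.00).
top flange: A = 65 × 18 = 1170.00, centroid at (-12.50, 129.00).
ΣA = 5370.00 mm², ΣAx̄ = 170375.00 mm³, ΣAȳ = 312930.00 mm³.
x̄ = 170375.00/5370.00 = 31.73 mm; ȳ = 312930.00/5370.00 = 58.27 mm.

x̄ = 31.73 mm, ȳ = 58.27 mm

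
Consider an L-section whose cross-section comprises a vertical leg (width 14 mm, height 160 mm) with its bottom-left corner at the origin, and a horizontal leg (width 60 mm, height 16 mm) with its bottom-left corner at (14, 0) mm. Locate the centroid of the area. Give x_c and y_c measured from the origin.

x_c = 18.10 mm, y_c = 58.40 mm

vertical leg: A = 14 × 160 = 2240.00, centroid at (7.00, 80.00).
horizontal leg: A = 60 × 16 = 960.00, centroid at (44.00, 8.00).
ΣA = 3200.00 mm²
ΣAx_c = (2240.00)(7.00) + (960.00)(44.00) = 57920.00 mm³
ΣAy_c = (2240.00)(80.00) + (960.00)(8.00) = 186880.00 mm³
x_c = 57920.00 / 3200.00 = 18.10 mm
y_c = 186880.00 / 3200.00 = 58.40 mm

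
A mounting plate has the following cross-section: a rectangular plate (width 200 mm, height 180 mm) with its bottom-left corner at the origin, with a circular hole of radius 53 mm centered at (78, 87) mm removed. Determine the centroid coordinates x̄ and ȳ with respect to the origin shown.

x̄ = 107.14 mm, ȳ = 90.97 mm

plate: A = 200 × 180 = 36000.00, centroid at (100.00, 90.00).
hole: A = −π·53² = -8824.73, centroid at (78.00, 87.00).
ΣA = 27175.27 mm², ΣAx̄ = 2911670.77 mm³, ΣAȳ = 2472248.16 mm³.
x̄ = 2911670.77/27175.27 = 107.14 mm; ȳ = 2472248.16/27175.27 = 90.97 mm.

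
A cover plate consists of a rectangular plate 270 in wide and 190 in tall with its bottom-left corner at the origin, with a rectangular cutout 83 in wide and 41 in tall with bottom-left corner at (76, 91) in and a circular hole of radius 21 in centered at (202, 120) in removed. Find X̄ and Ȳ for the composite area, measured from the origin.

plate: A = 270 × 190 = 51300.00, centroid at (135.00, 95.00).
hole 1: A = −(83 × 41) = -3403.00, centroid at (117.50, 111.50).
hole 2: A = −π·21² = -1385.44, centroid at (202.00, 120.00).
ΣA = 46511.56 in²
ΣAX̄ = (51300.00)(135.00) + (-3403.00)(117.50) + (-1385.44)(202.00) = 6245788.14 in³
ΣAȲ = (51300.00)(95.00) + (-3403.00)(111.50) + (-1385.44)(120.00) = 4327812.42 in³
X̄ = 6245788.14 / 46511.56 = 134.28 in
Ȳ = 4327812.42 / 46511.56 = 93.05 in

X̄ = 134.28 in, Ȳ = 93.05 in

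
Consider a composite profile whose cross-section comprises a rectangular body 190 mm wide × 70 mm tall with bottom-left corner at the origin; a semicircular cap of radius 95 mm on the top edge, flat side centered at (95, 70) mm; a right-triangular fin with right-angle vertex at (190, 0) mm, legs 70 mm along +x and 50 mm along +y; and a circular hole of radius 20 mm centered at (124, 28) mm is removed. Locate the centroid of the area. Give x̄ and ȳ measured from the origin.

x̄ = 101.10 mm, ȳ = 72.34 mm

rectangular body: A = 190 × 70 = 13300.00, centroid at (95.00, 35.00).
semicircular top: A = ½π·95² = 14176.44, centroid at (95.00, 110.32).
triangular fin: A = ½·70·50 = 1750.00, centroid at (213.33, 16.67).
hole: A = −π·20² = -1256.64, centroid at (124.00, 28.00).
ΣA = 27969.80 mm², ΣAx̄ = 2827771.84 mm³, ΣAȳ = 2023414.74 mm³.
x̄ = 2827771.84/27969.80 = 101.10 mm; ȳ = 2023414.74/27969.80 = 72.34 mm.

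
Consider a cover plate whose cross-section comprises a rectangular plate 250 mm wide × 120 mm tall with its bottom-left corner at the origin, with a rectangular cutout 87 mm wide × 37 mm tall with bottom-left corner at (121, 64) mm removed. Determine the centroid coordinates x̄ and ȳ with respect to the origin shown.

x̄ = 120.25 mm, ȳ = 57.30 mm

plate: A = 250 × 120 = 30000.00, centroid at (125.00, 60.00).
hole: A = −(87 × 37) = -3219.00, centroid at (164.50, 82.50).
ΣA = 26781.00 mm²
ΣAx̄ = (30000.00)(125.00) + (-3219.00)(164.50) = 3220474.50 mm³
ΣAȳ = (30000.00)(60.00) + (-3219.00)(82.50) = 1534432.50 mm³
x̄ = 3220474.50 / 26781.00 = 120.25 mm
ȳ = 1534432.50 / 26781.00 = 57.30 mm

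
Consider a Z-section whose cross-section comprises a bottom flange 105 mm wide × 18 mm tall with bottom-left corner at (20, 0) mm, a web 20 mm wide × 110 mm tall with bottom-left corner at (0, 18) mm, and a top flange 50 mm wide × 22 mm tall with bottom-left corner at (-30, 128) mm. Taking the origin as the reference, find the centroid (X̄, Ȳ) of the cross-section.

X̄ = 29.58 mm, Ȳ = 63.68 mm

bottom flange: A = 105 × 18 = 1890.00, centroid at (72.50, 9.00).
web: A = 20 × 110 = 2200.00, centroid at (10.00, 73.00).
top flange: A = 50 × 22 = 1100.00, centroid at (-5.00, 139.00).
ΣA = 5190.00 mm², ΣAX̄ = 153525.00 mm³, ΣAȲ = 330510.00 mm³.
X̄ = 153525.00/5190.00 = 29.58 mm; Ȳ = 330510.00/5190.00 = 63.68 mm.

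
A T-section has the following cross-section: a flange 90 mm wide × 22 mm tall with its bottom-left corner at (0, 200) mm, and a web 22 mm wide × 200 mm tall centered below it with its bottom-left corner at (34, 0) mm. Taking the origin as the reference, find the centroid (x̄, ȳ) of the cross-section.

web: A = 22 × 200 = 4400.00, centroid at (45.00, 100.00).
flange: A = 90 × 22 = 1980.00, centroid at (45.00, 211.00).
ΣA = 6380.00 mm²
ΣAx̄ = (4400.00)(45.00) + (1980.00)(45.00) = 287100.00 mm³
ΣAȳ = (4400.00)(100.00) + (1980.00)(211.00) = 857780.00 mm³
x̄ = 287100.00 / 6380.00 = 45.00 mm
ȳ = 857780.00 / 6380.00 = 134.45 mm

x̄ = 45.00 mm, ȳ = 134.45 mm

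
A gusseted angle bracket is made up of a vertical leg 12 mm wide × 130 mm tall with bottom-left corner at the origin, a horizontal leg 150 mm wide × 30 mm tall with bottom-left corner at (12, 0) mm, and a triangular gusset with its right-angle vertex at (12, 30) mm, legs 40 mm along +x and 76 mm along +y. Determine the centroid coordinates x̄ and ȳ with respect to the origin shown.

x̄ = 57.96 mm, ȳ = 33.38 mm

Part | A | x̄ᵢ | ȳᵢ | A·x̄ᵢ | A·ȳᵢ
vertical leg | 1560.00 | 6.00 | 65.00 | 9360.00 | 101400.00
horizontal leg | 4500.00 | 87.00 | 15.00 | 391500.00 | 67500.00
gusset | 1520.00 | 25.33 | 55.33 | 38506.67 | 84106.67
Σ | 7580.00 |  |  | 439366.67 | 253006.67
x̄ = 439366.67 / 7580.00 = 57.96 mm
ȳ = 253006.67 / 7580.00 = 33.38 mm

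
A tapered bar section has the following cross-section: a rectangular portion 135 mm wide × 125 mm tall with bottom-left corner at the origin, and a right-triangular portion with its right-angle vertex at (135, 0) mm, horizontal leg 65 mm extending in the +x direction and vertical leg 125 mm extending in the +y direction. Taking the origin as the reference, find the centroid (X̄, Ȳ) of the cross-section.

rectangular portion: A = 135 × 125 = 16875.00, centroid at (67.50, 62.50).
triangular portion: A = ½·65·125 = 4062.50, centroid at (156.67, 41.67).
ΣA = 20937.50 mm²
ΣAX̄ = (16875.00)(67.50) + (4062.50)(156.67) = 1775520.83 mm³
ΣAȲ = (16875.00)(62.50) + (4062.50)(41.67) = 1223958.33 mm³
X̄ = 1775520.83 / 20937.50 = 84.80 mm
Ȳ = 1223958.33 / 20937.50 = 58.46 mm

X̄ = 84.80 mm, Ȳ = 58.46 mm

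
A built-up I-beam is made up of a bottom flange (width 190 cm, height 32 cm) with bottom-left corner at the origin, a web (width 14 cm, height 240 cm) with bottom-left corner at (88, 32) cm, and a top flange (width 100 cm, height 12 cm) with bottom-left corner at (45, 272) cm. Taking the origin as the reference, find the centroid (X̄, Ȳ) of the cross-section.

X̄ = 95.00 cm, Ȳ = 88.50 cm

bottom flange: A = 190 × 32 = 6080.00, centroid at (95.00, 16.00).
web: A = 14 × 240 = 3360.00, centroid at (95.00, 152.00).
top flange: A = 100 × 12 = 1200.00, centroid at (95.00, 278.00).
ΣA = 10640.00 cm²
ΣAX̄ = (6080.00)(95.00) + (3360.00)(95.00) + (1200.00)(95.00) = 1010800.00 cm³
ΣAȲ = (6080.00)(16.00) + (3360.00)(152.00) + (1200.00)(278.00) = 941600.00 cm³
X̄ = 1010800.00 / 10640.00 = 95.00 cm
Ȳ = 941600.00 / 10640.00 = 88.50 cm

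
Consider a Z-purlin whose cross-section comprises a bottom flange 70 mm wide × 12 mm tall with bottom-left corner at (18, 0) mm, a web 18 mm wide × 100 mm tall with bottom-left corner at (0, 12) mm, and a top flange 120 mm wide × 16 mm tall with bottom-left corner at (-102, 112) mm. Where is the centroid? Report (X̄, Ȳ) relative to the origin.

bottom flange: A = 70 × 12 = 840.00, centroid at (53.00, 6.00).
web: A = 18 × 100 = 1800.00, centroid at (9.00, 62.00).
top flange: A = 120 × 16 = 1920.00, centroid at (-42.00, 120.00).
ΣA = 4560.00 mm²
ΣAX̄ = (840.00)(53.00) + (1800.00)(9.00) + (1920.00)(-42.00) = -19920.00 mm³
ΣAȲ = (840.00)(6.00) + (1800.00)(62.00) + (1920.00)(120.00) = 347040.00 mm³
X̄ = -19920.00 / 4560.00 = -4.37 mm
Ȳ = 347040.00 / 4560.00 = 76.11 mm

X̄ = -4.37 mm, Ȳ = 76.11 mm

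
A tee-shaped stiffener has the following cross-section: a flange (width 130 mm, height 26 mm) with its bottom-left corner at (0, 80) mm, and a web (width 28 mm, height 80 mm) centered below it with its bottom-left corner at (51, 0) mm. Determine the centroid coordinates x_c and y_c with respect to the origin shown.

Part | A | x̄ᵢ | ȳᵢ | A·x̄ᵢ | A·ȳᵢ
web | 2240.00 | 65.00 | 40.00 | 145600.00 | 89600.00
flange | 3380.00 | 65.00 | 93.00 | 219700.00 | 314340.00
Σ | 5620.00 |  |  | 365300.00 | 403940.00
x_c = 365300.00 / 5620.00 = 65.00 mm
y_c = 403940.00 / 5620.00 = 71.88 mm

x_c = 65.00 mm, y_c = 71.88 mm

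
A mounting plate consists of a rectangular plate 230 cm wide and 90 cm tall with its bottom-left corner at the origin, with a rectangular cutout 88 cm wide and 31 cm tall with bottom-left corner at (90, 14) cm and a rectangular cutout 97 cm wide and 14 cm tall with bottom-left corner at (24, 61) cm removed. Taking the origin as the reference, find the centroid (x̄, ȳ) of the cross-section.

plate: A = 230 × 90 = 20700.00, centroid at (115.00, 45.00).
hole 1: A = −(88 × 31) = -2728.00, centroid at (134.00, 29.50).
hole 2: A = −(97 × 14) = -1358.00, centroid at (72.50, 68.00).
ΣA = 16614.00 cm²
ΣAx̄ = (20700.00)(115.00) + (-2728.00)(134.00) + (-1358.00)(72.50) = 1916493.00 cm³
ΣAȳ = (20700.00)(45.00) + (-2728.00)(29.50) + (-1358.00)(68.00) = 758680.00 cm³
x̄ = 1916493.00 / 16614.00 = 115.35 cm
ȳ = 758680.00 / 16614.00 = 45.67 cm

x̄ = 115.35 cm, ȳ = 45.67 cm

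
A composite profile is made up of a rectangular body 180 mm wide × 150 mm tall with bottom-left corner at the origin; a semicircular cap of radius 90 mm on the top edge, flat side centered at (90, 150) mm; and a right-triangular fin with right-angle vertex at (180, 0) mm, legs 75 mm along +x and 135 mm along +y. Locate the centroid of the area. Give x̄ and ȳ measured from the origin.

rectangular body: A = 180 × 150 = 27000.00, centroid at (90.00, 75.00).
semicircular top: A = ½π·90² = 12723.45, centroid at (90.00, 188.20).
triangular fin: A = ½·75·135 = 5062.50, centroid at (205.00, 45.00).
ΣA = 44785.95 mm², ΣAx̄ = 4612923.02 mm³, ΣAȳ = 4647330.04 mm³.
x̄ = 4612923.02/44785.95 = 103.00 mm; ȳ = 4647330.04/44785.95 = 103.77 mm.

x̄ = 103.00 mm, ȳ = 103.77 mm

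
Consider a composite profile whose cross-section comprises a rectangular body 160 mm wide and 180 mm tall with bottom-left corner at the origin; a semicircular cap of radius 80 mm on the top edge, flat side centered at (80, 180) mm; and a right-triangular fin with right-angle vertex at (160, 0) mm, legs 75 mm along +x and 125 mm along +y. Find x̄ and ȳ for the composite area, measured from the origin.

x̄ = 91.30 mm, ȳ = 113.42 mm

rectangular body: A = 160 × 180 = 28800.00, centroid at (80.00, 90.00).
semicircular top: A = ½π·80² = 10053.10, centroid at (80.00, 213.95).
triangular fin: A = ½·75·125 = 4687.50, centroid at (185.00, 41.67).
ΣA = 43540.60 mm², ΣAx̄ = 3975435.22 mm³, ΣAȳ = 4938203.20 mm³.
x̄ = 3975435.22/43540.60 = 91.30 mm; ȳ = 4938203.20/43540.60 = 113.42 mm.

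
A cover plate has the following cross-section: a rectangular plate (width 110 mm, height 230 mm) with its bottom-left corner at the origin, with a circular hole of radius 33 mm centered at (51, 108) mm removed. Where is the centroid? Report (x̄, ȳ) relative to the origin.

Part | A | x̄ᵢ | ȳᵢ | A·x̄ᵢ | A·ȳᵢ
plate | 25300.00 | 55.00 | 115.00 | 1391500.00 | 2909500.00
hole | -3421.19 | 51.00 | 108.00 | -174480.91 | -369489.00
Σ | 21878.81 |  |  | 1217019.09 | 2540011.00
x̄ = 1217019.09 / 21878.81 = 55.63 mm
ȳ = 2540011.00 / 21878.81 = 116.09 mm

x̄ = 55.63 mm, ȳ = 116.09 mm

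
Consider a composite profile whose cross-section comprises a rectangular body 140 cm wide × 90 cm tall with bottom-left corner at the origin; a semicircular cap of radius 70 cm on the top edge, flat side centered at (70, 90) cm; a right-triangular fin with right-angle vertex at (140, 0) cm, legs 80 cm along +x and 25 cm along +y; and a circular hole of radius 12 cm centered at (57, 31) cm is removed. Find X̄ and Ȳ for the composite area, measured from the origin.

rectangular body: A = 140 × 90 = 12600.00, centroid at (70.00, 45.00).
semicircular top: A = ½π·70² = 7696.90, centroid at (70.00, 119.71).
triangular fin: A = ½·80·25 = 1000.00, centroid at (166.67, 8.33).
hole: A = −π·12² = -452.39, centroid at (57.00, 31.00).
ΣA = 20844.51 cm²
ΣAX̄ = (12600.00)(70.00) + (7696.90)(70.00) + (1000.00)(166.67) + (-452.39)(57.00) = 1561663.61 cm³
ΣAȲ = (12600.00)(45.00) + (7696.90)(119.71) + (1000.00)(8.33) + (-452.39)(31.00) = 1482697.11 cm³
X̄ = 1561663.61 / 20844.51 = 74.92 cm
Ȳ = 1482697.11 / 20844.51 = 71.13 cm

X̄ = 74.92 cm, Ȳ = 71.13 cm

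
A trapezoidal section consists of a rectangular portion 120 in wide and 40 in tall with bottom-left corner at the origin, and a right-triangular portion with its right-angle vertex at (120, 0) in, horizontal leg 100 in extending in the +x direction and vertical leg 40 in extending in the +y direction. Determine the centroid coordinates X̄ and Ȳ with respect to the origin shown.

rectangular portion: A = 120 × 40 = 4800.00, centroid at (60.00, 20.00).
triangular portion: A = ½·100·40 = 2000.00, centroid at (153.33, 13.33).
ΣA = 6800.00 in²
ΣAX̄ = (4800.00)(60.00) + (2000.00)(153.33) = 594666.67 in³
ΣAȲ = (4800.00)(20.00) + (2000.00)(13.33) = 122666.67 in³
X̄ = 594666.67 / 6800.00 = 87.45 in
Ȳ = 122666.67 / 6800.00 = 18.04 in

X̄ = 87.45 in, Ȳ = 18.04 in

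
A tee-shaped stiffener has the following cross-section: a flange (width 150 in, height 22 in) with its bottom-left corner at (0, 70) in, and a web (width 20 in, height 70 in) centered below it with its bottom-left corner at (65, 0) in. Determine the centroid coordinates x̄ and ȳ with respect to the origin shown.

x̄ = 75.00 in, ȳ = 67.30 in

web: A = 20 × 70 = 1400.00, centroid at (75.00, 35.00).
flange: A = 150 × 22 = 3300.00, centroid at (75.00, 81.00).
ΣA = 4700.00 in², ΣAx̄ = 352500.00 in³, ΣAȳ = 316300.00 in³.
x̄ = 352500.00/4700.00 = 75.00 in; ȳ = 316300.00/4700.00 = 67.30 in.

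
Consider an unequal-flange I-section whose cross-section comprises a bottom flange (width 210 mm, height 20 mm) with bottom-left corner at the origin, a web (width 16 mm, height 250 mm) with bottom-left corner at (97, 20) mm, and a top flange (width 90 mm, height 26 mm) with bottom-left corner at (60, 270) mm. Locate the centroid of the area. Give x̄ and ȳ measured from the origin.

Part | A | x̄ᵢ | ȳᵢ | A·x̄ᵢ | A·ȳᵢ
bottom flange | 4200.00 | 105.00 | 10.00 | 441000.00 | 42000.00
web | 4000.00 | 105.00 | 145.00 | 420000.00 | 580000.00
top flange | 2340.00 | 105.00 | 283.00 | 245700.00 | 662220.00
Σ | 10540.00 |  |  | 1106700.00 | 1284220.00
x̄ = 1106700.00 / 10540.00 = 105.00 mm
ȳ = 1284220.00 / 10540.00 = 121.84 mm

x̄ = 105.00 mm, ȳ = 121.84 mm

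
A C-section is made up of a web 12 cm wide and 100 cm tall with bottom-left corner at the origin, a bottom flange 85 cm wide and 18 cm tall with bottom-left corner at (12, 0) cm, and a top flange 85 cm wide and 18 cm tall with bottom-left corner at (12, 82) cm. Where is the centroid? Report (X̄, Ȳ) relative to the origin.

X̄ = 40.84 cm, Ȳ = 50.00 cm

web: A = 12 × 100 = 1200.00, centroid at (6.00, 50.00).
bottom flange: A = 85 × 18 = 1530.00, centroid at (54.50, 9.00).
top flange: A = 85 × 18 = 1530.00, centroid at (54.50, 91.00).
ΣA = 4260.00 cm²
ΣAX̄ = (1200.00)(6.00) + (1530.00)(54.50) + (1530.00)(54.50) = 173970.00 cm³
ΣAȲ = (1200.00)(50.00) + (1530.00)(9.00) + (1530.00)(91.00) = 213000.00 cm³
X̄ = 173970.00 / 4260.00 = 40.84 cm
Ȳ = 213000.00 / 4260.00 = 50.00 cm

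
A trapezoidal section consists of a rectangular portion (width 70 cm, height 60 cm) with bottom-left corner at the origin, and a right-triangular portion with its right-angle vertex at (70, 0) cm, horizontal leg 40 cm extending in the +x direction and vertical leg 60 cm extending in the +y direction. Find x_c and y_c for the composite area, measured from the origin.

Part | A | x̄ᵢ | ȳᵢ | A·x̄ᵢ | A·ȳᵢ
rectangular portion | 4200.00 | 35.00 | 30.00 | 147000.00 | 126000.00
triangular portion | 1200.00 | 83.33 | 20.00 | 100000.00 | 24000.00
Σ | 5400.00 |  |  | 247000.00 | 150000.00
x_c = 247000.00 / 5400.00 = 45.74 cm
y_c = 150000.00 / 5400.00 = 27.78 cm

x_c = 45.74 cm, y_c = 27.78 cm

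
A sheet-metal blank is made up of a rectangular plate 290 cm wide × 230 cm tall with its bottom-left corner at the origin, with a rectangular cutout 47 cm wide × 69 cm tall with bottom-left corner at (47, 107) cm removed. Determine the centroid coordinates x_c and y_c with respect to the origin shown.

plate: A = 290 × 230 = 66700.00, centroid at (145.00, 115.00).
hole: A = −(47 × 69) = -3243.00, centroid at (70.50, 141.50).
ΣA = 63457.00 cm²
ΣAx_c = (66700.00)(145.00) + (-3243.00)(70.50) = 9442868.50 cm³
ΣAy_c = (66700.00)(115.00) + (-3243.00)(141.50) = 7211615.50 cm³
x_c = 9442868.50 / 63457.00 = 148.81 cm
y_c = 7211615.50 / 63457.00 = 113.65 cm

x_c = 148.81 cm, y_c = 113.65 cm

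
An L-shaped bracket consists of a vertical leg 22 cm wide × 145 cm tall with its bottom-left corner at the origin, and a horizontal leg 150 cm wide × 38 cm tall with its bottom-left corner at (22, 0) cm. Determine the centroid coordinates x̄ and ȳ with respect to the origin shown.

Part | A | x̄ᵢ | ȳᵢ | A·x̄ᵢ | A·ȳᵢ
vertical leg | 3190.00 | 11.00 | 72.50 | 35090.00 | 231275.00
horizontal leg | 5700.00 | 97.00 | 19.00 | 552900.00 | 108300.00
Σ | 8890.00 |  |  | 587990.00 | 339575.00
x̄ = 587990.00 / 8890.00 = 66.14 cm
ȳ = 339575.00 / 8890.00 = 38.20 cm

x̄ = 66.14 cm, ȳ = 38.20 cm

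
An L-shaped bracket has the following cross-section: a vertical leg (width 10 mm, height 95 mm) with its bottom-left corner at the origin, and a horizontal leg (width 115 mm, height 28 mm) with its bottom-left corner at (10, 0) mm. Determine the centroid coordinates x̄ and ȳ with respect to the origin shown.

vertical leg: A = 10 × 95 = 950.00, centroid at (5.00, 47.50).
horizontal leg: A = 115 × 28 = 3220.00, centroid at (67.50, 14.00).
ΣA = 4170.00 mm², ΣAx̄ = 222100.00 mm³, ΣAȳ = 90205.00 mm³.
x̄ = 222100.00/4170.00 = 53.26 mm; ȳ = 90205.00/4170.00 = 21.63 mm.

x̄ = 53.26 mm, ȳ = 21.63 mm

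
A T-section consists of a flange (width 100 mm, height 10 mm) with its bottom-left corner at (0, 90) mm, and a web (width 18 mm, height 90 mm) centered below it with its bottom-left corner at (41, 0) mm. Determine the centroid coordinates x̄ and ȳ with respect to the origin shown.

x̄ = 50.00 mm, ȳ = 64.08 mm

web: A = 18 × 90 = 1620.00, centroid at (50.00, 45.00).
flange: A = 100 × 10 = 1000.00, centroid at (50.00, 95.00).
ΣA = 2620.00 mm², ΣAx̄ = 131000.00 mm³, ΣAȳ = 167900.00 mm³.
x̄ = 131000.00/2620.00 = 50.00 mm; ȳ = 167900.00/2620.00 = 64.08 mm.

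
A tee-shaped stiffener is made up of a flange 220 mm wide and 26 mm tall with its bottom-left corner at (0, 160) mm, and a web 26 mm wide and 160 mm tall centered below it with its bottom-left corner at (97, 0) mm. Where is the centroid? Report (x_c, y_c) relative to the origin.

web: A = 26 × 160 = 4160.00, centroid at (110.00, 80.00).
flange: A = 220 × 26 = 5720.00, centroid at (110.00, 173.00).
ΣA = 9880.00 mm²
ΣAx_c = (4160.00)(110.00) + (5720.00)(110.00) = 1086800.00 mm³
ΣAy_c = (4160.00)(80.00) + (5720.00)(173.00) = 1322360.00 mm³
x_c = 1086800.00 / 9880.00 = 110.00 mm
y_c = 1322360.00 / 9880.00 = 133.84 mm

x_c = 110.00 mm, y_c = 133.84 mm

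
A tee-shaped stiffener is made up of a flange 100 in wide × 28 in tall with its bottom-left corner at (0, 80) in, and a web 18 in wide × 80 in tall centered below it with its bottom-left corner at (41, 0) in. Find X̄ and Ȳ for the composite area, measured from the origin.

X̄ = 50.00 in, Ȳ = 75.66 in

web: A = 18 × 80 = 1440.00, centroid at (50.00, 40.00).
flange: A = 100 × 28 = 2800.00, centroid at (50.00, 94.00).
ΣA = 4240.00 in²
ΣAX̄ = (1440.00)(50.00) + (2800.00)(50.00) = 212000.00 in³
ΣAȲ = (1440.00)(40.00) + (2800.00)(94.00) = 320800.00 in³
X̄ = 212000.00 / 4240.00 = 50.00 in
Ȳ = 320800.00 / 4240.00 = 75.66 in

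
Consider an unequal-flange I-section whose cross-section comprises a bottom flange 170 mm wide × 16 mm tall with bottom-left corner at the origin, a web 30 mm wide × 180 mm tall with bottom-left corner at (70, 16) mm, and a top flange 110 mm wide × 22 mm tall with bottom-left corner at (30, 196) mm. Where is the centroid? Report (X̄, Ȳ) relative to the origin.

X̄ = 85.00 mm, Ȳ = 103.90 mm

Part | A | x̄ᵢ | ȳᵢ | A·x̄ᵢ | A·ȳᵢ
bottom flange | 2720.00 | 85.00 | 8.00 | 231200.00 | 21760.00
web | 5400.00 | 85.00 | 106.00 | 459000.00 | 572400.00
top flange | 2420.00 | 85.00 | 207.00 | 205700.00 | 500940.00
Σ | 10540.00 |  |  | 895900.00 | 1095100.00
X̄ = 895900.00 / 10540.00 = 85.00 mm
Ȳ = 1095100.00 / 10540.00 = 103.90 mm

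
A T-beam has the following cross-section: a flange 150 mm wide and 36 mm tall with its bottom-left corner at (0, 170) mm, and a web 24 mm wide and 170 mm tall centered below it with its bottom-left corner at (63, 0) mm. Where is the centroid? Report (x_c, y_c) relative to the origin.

x_c = 75.00 mm, y_c = 143.67 mm

web: A = 24 × 170 = 4080.00, centroid at (75.00, 85.00).
flange: A = 150 × 36 = 5400.00, centroid at (75.00, 188.00).
ΣA = 9480.00 mm²
ΣAx_c = (4080.00)(75.00) + (5400.00)(75.00) = 711000.00 mm³
ΣAy_c = (4080.00)(85.00) + (5400.00)(188.00) = 1362000.00 mm³
x_c = 711000.00 / 9480.00 = 75.00 mm
y_c = 1362000.00 / 9480.00 = 143.67 mm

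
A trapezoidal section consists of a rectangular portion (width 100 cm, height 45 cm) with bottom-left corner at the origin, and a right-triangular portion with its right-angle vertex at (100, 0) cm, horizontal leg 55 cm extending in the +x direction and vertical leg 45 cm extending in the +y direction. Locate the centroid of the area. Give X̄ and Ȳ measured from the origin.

rectangular portion: A = 100 × 45 = 4500.00, centroid at (50.00, 22.50).
triangular portion: A = ½·55·45 = 1237.50, centroid at (118.33, 15.00).
ΣA = 5737.50 cm²
ΣAX̄ = (4500.00)(50.00) + (1237.50)(118.33) = 371437.50 cm³
ΣAȲ = (4500.00)(22.50) + (1237.50)(15.00) = 119812.50 cm³
X̄ = 371437.50 / 5737.50 = 64.74 cm
Ȳ = 119812.50 / 5737.50 = 20.88 cm

X̄ = 64.74 cm, Ȳ = 20.88 cm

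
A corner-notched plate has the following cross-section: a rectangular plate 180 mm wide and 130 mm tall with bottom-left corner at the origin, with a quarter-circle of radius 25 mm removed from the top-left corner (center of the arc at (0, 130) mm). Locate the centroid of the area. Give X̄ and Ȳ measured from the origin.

plate: A = 180 × 130 = 23400.00, centroid at (90.00, 65.00).
removed quarter-circle: A = −¼π·25² = -490.87, centroid at (10.61, 119.39).
ΣA = 22909.13 mm²
ΣAX̄ = (23400.00)(90.00) + (-490.87)(10.61) = 2100791.67 mm³
ΣAȲ = (23400.00)(65.00) + (-490.87)(119.39) = 1462394.73 mm³
X̄ = 2100791.67 / 22909.13 = 91.70 mm
Ȳ = 1462394.73 / 22909.13 = 63.83 mm

X̄ = 91.70 mm, Ȳ = 63.83 mm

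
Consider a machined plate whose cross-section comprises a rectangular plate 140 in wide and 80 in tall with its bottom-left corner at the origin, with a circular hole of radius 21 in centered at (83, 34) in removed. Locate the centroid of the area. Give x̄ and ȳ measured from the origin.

x̄ = 68.16 in, ȳ = 40.85 in

plate: A = 140 × 80 = 11200.00, centroid at (70.00, 40.00).
hole: A = −π·21² = -1385.44, centroid at (83.00, 34.00).
ΣA = 9814.56 in²
ΣAx̄ = (11200.00)(70.00) + (-1385.44)(83.00) = 669008.28 in³
ΣAȳ = (11200.00)(40.00) + (-1385.44)(34.00) = 400894.96 in³
x̄ = 669008.28 / 9814.56 = 68.16 in
ȳ = 400894.96 / 9814.56 = 40.85 in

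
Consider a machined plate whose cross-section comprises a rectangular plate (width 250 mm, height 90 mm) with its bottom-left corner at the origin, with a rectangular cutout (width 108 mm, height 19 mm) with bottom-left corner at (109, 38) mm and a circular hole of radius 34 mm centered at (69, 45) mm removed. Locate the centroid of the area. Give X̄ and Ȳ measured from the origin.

plate: A = 250 × 90 = 22500.00, centroid at (125.00, 45.00).
hole 1: A = −(108 × 19) = -2052.00, centroid at (163.00, 47.50).
hole 2: A = −π·34² = -3631.68, centroid at (69.00, 45.00).
ΣA = 16816.32 mm², ΣAX̄ = 2227438.00 mm³, ΣAȲ = 751604.35 mm³.
X̄ = 2227438.00/16816.32 = 132.46 mm; Ȳ = 751604.35/16816.32 = 44.69 mm.

X̄ = 132.46 mm, Ȳ = 44.69 mm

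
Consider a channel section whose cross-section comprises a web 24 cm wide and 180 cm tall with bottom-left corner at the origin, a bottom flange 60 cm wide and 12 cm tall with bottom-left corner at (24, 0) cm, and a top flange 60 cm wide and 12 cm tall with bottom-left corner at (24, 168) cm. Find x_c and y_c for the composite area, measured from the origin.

web: A = 24 × 180 = 4320.00, centroid at (12.00, 90.00).
bottom flange: A = 60 × 12 = 720.00, centroid at (54.00, 6.00).
top flange: A = 60 × 12 = 720.00, centroid at (54.00, 174.00).
ΣA = 5760.00 cm²
ΣAx_c = (4320.00)(12.00) + (720.00)(54.00) + (720.00)(54.00) = 129600.00 cm³
ΣAy_c = (4320.00)(90.00) + (720.00)(6.00) + (720.00)(174.00) = 518400.00 cm³
x_c = 129600.00 / 5760.00 = 22.50 cm
y_c = 518400.00 / 5760.00 = 90.00 cm

x_c = 22.50 cm, y_c = 90.00 cm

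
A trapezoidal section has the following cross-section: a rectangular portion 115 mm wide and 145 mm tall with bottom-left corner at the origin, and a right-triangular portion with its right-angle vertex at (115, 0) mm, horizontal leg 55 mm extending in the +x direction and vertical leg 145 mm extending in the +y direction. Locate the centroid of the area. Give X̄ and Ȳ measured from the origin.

X̄ = 72.13 mm, Ȳ = 67.84 mm

Part | A | x̄ᵢ | ȳᵢ | A·x̄ᵢ | A·ȳᵢ
rectangular portion | 16675.00 | 57.50 | 72.50 | 958812.50 | 1208937.50
triangular portion | 3987.50 | 133.33 | 48.33 | 531666.67 | 192729.17
Σ | 20662.50 |  |  | 1490479.17 | 1401666.67
X̄ = 1490479.17 / 20662.50 = 72.13 mm
Ȳ = 1401666.67 / 20662.50 = 67.84 mm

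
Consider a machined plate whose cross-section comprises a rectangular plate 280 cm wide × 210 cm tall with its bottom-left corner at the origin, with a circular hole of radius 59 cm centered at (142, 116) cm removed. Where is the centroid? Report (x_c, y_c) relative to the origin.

Part | A | x̄ᵢ | ȳᵢ | A·x̄ᵢ | A·ȳᵢ
plate | 58800.00 | 140.00 | 105.00 | 8232000.00 | 6174000.00
hole | -10935.88 | 142.00 | 116.00 | -1552895.53 | -1268562.55
Σ | 47864.12 |  |  | 6679104.47 | 4905437.45
x_c = 6679104.47 / 47864.12 = 139.54 cm
y_c = 4905437.45 / 47864.12 = 102.49 cm

x_c = 139.54 cm, y_c = 102.49 cm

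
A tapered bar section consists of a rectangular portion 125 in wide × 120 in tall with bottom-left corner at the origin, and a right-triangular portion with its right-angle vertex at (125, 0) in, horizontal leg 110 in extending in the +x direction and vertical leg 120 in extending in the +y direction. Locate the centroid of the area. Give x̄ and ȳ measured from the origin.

rectangular portion: A = 125 × 120 = 15000.00, centroid at (62.50, 60.00).
triangular portion: A = ½·110·120 = 6600.00, centroid at (161.67, 40.00).
ΣA = 21600.00 in²
ΣAx̄ = (15000.00)(62.50) + (6600.00)(161.67) = 2004500.00 in³
ΣAȳ = (15000.00)(60.00) + (6600.00)(40.00) = 1164000.00 in³
x̄ = 2004500.00 / 21600.00 = 92.80 in
ȳ = 1164000.00 / 21600.00 = 53.89 in

x̄ = 92.80 in, ȳ = 53.89 in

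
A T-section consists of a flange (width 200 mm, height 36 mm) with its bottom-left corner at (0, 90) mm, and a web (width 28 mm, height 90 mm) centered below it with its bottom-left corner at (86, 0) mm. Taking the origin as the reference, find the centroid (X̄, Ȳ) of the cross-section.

web: A = 28 × 90 = 2520.00, centroid at (100.00, 45.00).
flange: A = 200 × 36 = 7200.00, centroid at (100.00, 108.00).
ΣA = 9720.00 mm²
ΣAX̄ = (2520.00)(100.00) + (7200.00)(100.00) = 972000.00 mm³
ΣAȲ = (2520.00)(45.00) + (7200.00)(108.00) = 891000.00 mm³
X̄ = 972000.00 / 9720.00 = 100.00 mm
Ȳ = 891000.00 / 9720.00 = 91.67 mm

X̄ = 100.00 mm, Ȳ = 91.67 mm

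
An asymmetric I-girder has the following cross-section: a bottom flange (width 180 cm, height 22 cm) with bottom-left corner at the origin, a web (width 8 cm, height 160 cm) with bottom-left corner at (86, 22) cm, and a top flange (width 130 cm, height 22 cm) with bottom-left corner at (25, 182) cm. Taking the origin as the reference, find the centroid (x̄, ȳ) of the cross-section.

x̄ = 90.00 cm, ȳ = 89.64 cm

bottom flange: A = 180 × 22 = 3960.00, centroid at (90.00, 11.00).
web: A = 8 × 160 = 1280.00, centroid at (90.00, 102.00).
top flange: A = 130 × 22 = 2860.00, centroid at (90.00, 193.00).
ΣA = 8100.00 cm²
ΣAx̄ = (3960.00)(90.00) + (1280.00)(90.00) + (2860.00)(90.00) = 729000.00 cm³
ΣAȳ = (3960.00)(11.00) + (1280.00)(102.00) + (2860.00)(193.00) = 726100.00 cm³
x̄ = 729000.00 / 8100.00 = 90.00 cm
ȳ = 726100.00 / 8100.00 = 89.64 cm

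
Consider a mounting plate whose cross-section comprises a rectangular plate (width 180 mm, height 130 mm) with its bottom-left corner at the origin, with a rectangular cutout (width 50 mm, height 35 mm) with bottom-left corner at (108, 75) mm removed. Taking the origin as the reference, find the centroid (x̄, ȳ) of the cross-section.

Part | A | x̄ᵢ | ȳᵢ | A·x̄ᵢ | A·ȳᵢ
plate | 23400.00 | 90.00 | 65.00 | 2106000.00 | 1521000.00
hole | -1750.00 | 133.00 | 92.50 | -232750.00 | -161875.00
Σ | 21650.00 |  |  | 1873250.00 | 1359125.00
x̄ = 1873250.00 / 21650.00 = 86.52 mm
ȳ = 1359125.00 / 21650.00 = 62.78 mm

x̄ = 86.52 mm, ȳ = 62.78 mm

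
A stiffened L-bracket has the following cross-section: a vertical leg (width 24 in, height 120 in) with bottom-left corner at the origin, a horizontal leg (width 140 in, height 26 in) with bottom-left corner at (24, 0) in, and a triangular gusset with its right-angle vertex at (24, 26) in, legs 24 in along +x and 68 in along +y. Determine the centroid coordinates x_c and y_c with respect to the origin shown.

vertical leg: A = 24 × 120 = 2880.00, centroid at (12.00, 60.00).
horizontal leg: A = 140 × 26 = 3640.00, centroid at (94.00, 13.00).
gusset: A = ½·24·68 = 816.00, centroid at (32.00, 48.67).
ΣA = 7336.00 in², ΣAx_c = 402832.00 in³, ΣAy_c = 259832.00 in³.
x_c = 402832.00/7336.00 = 54.91 in; y_c = 259832.00/7336.00 = 35.42 in.

x_c = 54.91 in, y_c = 35.42 in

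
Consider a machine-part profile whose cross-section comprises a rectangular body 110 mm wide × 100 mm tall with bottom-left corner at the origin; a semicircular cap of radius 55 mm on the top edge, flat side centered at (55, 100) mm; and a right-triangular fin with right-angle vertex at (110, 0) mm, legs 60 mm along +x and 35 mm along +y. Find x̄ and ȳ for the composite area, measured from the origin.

rectangular body: A = 110 × 100 = 11000.00, centroid at (55.00, 50.00).
semicircular top: A = ½π·55² = 4751.66, centroid at (55.00, 123.34).
triangular fin: A = ½·60·35 = 1050.00, centroid at (130.00, 11.67).
ΣA = 16801.66 mm²
ΣAx̄ = (11000.00)(55.00) + (4751.66)(55.00) + (1050.00)(130.00) = 1002841.24 mm³
ΣAȳ = (11000.00)(50.00) + (4751.66)(123.34) + (1050.00)(11.67) = 1148332.56 mm³
x̄ = 1002841.24 / 16801.66 = 59.69 mm
ȳ = 1148332.56 / 16801.66 = 68.35 mm

x̄ = 59.69 mm, ȳ = 68.35 mm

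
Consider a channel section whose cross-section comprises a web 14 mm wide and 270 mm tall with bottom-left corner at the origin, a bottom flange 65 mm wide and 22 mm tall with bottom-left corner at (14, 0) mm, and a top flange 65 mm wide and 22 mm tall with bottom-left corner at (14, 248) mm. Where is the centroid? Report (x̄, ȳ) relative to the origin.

x̄ = 24.01 mm, ȳ = 135.00 mm

Part | A | x̄ᵢ | ȳᵢ | A·x̄ᵢ | A·ȳᵢ
web | 3780.00 | 7.00 | 135.00 | 26460.00 | 510300.00
bottom flange | 1430.00 | 46.50 | 11.00 | 66495.00 | 15730.00
top flange | 1430.00 | 46.50 | 259.00 | 66495.00 | 370370.00
Σ | 6640.00 |  |  | 159450.00 | 896400.00
x̄ = 159450.00 / 6640.00 = 24.01 mm
ȳ = 896400.00 / 6640.00 = 135.00 mm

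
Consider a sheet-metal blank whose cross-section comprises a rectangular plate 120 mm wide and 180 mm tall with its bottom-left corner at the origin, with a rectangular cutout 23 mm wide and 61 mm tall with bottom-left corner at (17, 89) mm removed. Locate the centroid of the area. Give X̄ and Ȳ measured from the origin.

X̄ = 62.19 mm, Ȳ = 87.95 mm

Part | A | x̄ᵢ | ȳᵢ | A·x̄ᵢ | A·ȳᵢ
plate | 21600.00 | 60.00 | 90.00 | 1296000.00 | 1944000.00
hole | -1403.00 | 28.50 | 119.50 | -39985.50 | -167658.50
Σ | 20197.00 |  |  | 1256014.50 | 1776341.50
X̄ = 1256014.50 / 20197.00 = 62.19 mm
Ȳ = 1776341.50 / 20197.00 = 87.95 mm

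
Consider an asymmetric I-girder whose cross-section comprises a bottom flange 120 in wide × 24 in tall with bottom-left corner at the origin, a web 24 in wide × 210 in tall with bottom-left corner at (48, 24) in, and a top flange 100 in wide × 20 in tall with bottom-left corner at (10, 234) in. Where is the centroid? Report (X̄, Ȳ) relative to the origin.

X̄ = 60.00 in, Ȳ = 118.22 in

bottom flange: A = 120 × 24 = 2880.00, centroid at (60.00, 12.00).
web: A = 24 × 210 = 5040.00, centroid at (60.00, 129.00).
top flange: A = 100 × 20 = 2000.00, centroid at (60.00, 244.00).
ΣA = 9920.00 in²
ΣAX̄ = (2880.00)(60.00) + (5040.00)(60.00) + (2000.00)(60.00) = 595200.00 in³
ΣAȲ = (2880.00)(12.00) + (5040.00)(129.00) + (2000.00)(244.00) = 1172720.00 in³
X̄ = 595200.00 / 9920.00 = 60.00 in
Ȳ = 1172720.00 / 9920.00 = 118.22 in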